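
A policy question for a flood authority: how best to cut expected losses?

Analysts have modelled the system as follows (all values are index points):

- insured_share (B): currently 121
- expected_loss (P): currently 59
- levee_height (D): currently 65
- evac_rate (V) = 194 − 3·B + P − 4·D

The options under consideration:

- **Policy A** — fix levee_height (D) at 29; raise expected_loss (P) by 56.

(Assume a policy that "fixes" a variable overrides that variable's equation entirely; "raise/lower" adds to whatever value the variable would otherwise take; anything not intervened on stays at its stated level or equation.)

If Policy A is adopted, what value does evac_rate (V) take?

Policy A (D := 29, P + 56):
  B = 121
  P = 59 + 56 = 115
  D = 29
  V = 194 − 3·121 + 115 − 4·29 = -170

-170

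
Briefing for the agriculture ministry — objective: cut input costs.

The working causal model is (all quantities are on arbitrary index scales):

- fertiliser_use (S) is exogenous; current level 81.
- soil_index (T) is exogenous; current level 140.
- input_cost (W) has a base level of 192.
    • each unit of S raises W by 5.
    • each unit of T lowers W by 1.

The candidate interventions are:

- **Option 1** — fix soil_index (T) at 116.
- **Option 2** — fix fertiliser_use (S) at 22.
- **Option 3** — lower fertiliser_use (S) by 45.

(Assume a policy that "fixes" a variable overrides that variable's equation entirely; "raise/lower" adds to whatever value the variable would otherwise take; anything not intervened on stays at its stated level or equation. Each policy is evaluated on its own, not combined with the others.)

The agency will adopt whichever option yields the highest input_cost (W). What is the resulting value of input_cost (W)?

481

Option 1 (T := 116):
  S = 81
  T = 116
  W = 192 + 5·81 − 116 = 481
Option 2 (S := 22):
  S = 22
  T = 140
  W = 192 + 5·22 − 140 = 162
Option 3 (S − 45):
  S = 81 − 45 = 36
  T = 140
  W = 192 + 5·36 − 140 = 232
Comparing — Option 1: W=481, Option 2: W=162, Option 3: W=232. Highest is 481 (Option 1).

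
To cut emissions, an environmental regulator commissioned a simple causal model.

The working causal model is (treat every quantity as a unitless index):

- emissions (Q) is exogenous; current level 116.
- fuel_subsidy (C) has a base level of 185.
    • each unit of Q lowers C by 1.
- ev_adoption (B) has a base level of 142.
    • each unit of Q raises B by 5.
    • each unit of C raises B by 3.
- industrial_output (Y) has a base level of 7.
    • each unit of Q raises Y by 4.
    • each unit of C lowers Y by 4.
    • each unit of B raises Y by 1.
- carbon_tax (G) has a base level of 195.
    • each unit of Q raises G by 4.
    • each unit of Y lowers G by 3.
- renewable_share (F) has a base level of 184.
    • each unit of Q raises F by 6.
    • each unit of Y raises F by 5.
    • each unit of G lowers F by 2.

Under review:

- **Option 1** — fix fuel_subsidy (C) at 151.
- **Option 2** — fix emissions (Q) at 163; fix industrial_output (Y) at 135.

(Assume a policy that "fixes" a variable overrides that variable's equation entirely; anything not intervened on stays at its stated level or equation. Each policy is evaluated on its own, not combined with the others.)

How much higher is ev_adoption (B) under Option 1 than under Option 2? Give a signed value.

152

Option 1 (C := 151):
  Q = 116
  C = 151
  B = 142 + 5·116 + 3·151 = 1175
Option 2 (Q := 163, Y := 135):
  Q = 163
  C = 185 − 163 = 22
  B = 142 + 5·163 + 3·22 = 1023
B: 1175 − 1023 = 152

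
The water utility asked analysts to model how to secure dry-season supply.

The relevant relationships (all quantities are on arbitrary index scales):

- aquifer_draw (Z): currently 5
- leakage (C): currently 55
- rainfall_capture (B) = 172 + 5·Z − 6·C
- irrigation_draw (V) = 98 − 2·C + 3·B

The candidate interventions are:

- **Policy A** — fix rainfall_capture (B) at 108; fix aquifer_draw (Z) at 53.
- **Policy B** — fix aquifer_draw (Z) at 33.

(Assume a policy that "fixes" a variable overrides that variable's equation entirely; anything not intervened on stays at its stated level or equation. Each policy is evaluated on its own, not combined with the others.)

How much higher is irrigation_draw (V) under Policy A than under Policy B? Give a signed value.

303

Policy A (B := 108, Z := 53):
  Z = 53
  C = 55
  B = 108
  V = 98 − 2·55 + 3·108 = 312
Policy B (Z := 33):
  Z = 33
  C = 55
  B = 172 + 5·33 − 6·55 = 7
  V = 98 − 2·55 + 3·7 = 9
V: 312 − 9 = 303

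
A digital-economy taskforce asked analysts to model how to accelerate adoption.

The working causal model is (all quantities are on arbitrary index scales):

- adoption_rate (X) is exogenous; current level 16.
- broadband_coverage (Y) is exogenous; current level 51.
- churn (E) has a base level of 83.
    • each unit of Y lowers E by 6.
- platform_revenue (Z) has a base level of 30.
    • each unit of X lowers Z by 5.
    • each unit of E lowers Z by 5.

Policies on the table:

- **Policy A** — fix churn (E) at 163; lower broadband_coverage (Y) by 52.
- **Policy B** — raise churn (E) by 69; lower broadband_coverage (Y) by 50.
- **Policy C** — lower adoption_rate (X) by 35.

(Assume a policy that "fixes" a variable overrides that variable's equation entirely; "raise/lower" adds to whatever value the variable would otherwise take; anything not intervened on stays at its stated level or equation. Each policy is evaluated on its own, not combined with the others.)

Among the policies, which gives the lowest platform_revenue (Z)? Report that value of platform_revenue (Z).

Policy A (E := 163, Y − 52):
  X = 16
  Y = 51 − 52 = -1
  E = 163
  Z = 30 − 5·16 − 5·163 = -865
Policy B (E + 69, Y − 50):
  X = 16
  Y = 51 − 50 = 1
  E = 83 − 6·1 (+69 from intervention) = 146
  Z = 30 − 5·16 − 5·146 = -780
Policy C (X − 35):
  X = 16 − 35 = -19
  Y = 51
  E = 83 − 6·51 = -223
  Z = 30 − 5·(-19) − 5·(-223) = 1240
Comparing — Policy A: Z=-865, Policy B: Z=-780, Policy C: Z=1240. Lowest is -865 (Policy A).

-865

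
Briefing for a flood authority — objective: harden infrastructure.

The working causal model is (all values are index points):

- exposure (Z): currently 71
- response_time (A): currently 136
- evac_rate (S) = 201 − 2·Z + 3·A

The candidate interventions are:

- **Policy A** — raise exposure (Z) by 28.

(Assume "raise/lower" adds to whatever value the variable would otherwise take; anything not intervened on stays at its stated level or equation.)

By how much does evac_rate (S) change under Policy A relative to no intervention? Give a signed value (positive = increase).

-56

Baseline:
  Z = 71
  A = 136
  S = 201 − 2·71 + 3·136 = 467
Policy A (Z + 28):
  Z = 71 + 28 = 99
  A = 136
  S = 201 − 2·99 + 3·136 = 411
Change in S: 411 − 467 = -56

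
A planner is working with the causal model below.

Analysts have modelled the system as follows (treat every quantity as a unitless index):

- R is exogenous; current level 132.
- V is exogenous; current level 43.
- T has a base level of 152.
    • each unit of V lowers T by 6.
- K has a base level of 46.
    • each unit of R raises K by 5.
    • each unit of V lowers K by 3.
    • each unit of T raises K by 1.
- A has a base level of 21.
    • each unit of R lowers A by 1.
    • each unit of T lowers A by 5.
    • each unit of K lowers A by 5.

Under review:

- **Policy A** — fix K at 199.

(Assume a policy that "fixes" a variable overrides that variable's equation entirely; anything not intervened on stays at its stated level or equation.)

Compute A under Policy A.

Policy A (K := 199):
  R = 132
  V = 43
  T = 152 − 6·43 = -106
  K = 199
  A = 21 − 132 − 5·(-106) − 5·199 = -576

-576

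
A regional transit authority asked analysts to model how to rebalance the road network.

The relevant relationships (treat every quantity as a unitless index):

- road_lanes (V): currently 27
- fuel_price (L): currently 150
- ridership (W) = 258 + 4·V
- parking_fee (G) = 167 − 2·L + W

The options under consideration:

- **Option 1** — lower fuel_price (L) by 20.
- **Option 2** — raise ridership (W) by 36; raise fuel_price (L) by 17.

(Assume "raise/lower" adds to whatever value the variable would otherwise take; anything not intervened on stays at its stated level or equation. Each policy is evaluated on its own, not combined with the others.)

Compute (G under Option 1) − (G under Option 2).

Option 1 (L − 20):
  V = 27
  L = 150 − 20 = 130
  W = 258 + 4·27 = 366
  G = 167 − 2·130 + 366 = 273
Option 2 (W + 36, L + 17):
  V = 27
  L = 150 + 17 = 167
  W = 258 + 4·27 (+36 from intervention) = 402
  G = 167 − 2·167 + 402 = 235
G: 273 − 235 = 38

38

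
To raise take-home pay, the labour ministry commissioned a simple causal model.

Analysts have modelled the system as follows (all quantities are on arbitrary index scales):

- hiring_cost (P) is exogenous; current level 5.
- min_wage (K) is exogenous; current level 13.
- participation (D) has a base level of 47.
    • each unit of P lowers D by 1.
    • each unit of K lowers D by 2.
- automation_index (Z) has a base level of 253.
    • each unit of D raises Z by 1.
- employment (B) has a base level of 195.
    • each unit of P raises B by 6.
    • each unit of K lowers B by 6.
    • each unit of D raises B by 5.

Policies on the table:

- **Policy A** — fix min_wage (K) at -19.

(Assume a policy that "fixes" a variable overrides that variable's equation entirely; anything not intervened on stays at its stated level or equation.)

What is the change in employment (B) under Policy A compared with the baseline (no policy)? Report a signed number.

512

Baseline:
  P = 5
  K = 13
  D = 47 − 5 − 2·13 = 16
  B = 195 + 6·5 − 6·13 + 5·16 = 227
Policy A (K := -19):
  P = 5
  K = -19
  D = 47 − 5 − 2·(-19) = 80
  B = 195 + 6·5 − 6·(-19) + 5·80 = 739
Change in B: 739 − 227 = 512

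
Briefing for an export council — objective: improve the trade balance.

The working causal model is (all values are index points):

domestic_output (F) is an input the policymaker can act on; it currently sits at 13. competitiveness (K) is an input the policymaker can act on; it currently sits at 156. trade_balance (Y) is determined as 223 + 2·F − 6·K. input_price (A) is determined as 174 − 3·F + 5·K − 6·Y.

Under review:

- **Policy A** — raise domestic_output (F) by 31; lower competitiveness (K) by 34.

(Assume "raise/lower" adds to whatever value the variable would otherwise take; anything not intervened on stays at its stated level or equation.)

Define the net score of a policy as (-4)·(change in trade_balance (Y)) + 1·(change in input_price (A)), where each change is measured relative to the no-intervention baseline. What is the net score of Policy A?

Baseline:
  F = 13
  K = 156
  Y = 223 + 2·13 − 6·156 = -687
  A = 174 − 3·13 + 5·156 − 6·(-687) = 5037
Policy A (F + 31, K − 34):
  F = 13 + 31 = 44
  K = 156 − 34 = 122
  Y = 223 + 2·44 − 6·122 = -421
  A = 174 − 3·44 + 5·122 − 6·(-421) = 3178
ΔY = -421 − (-687) = 266; ΔA = 3178 − 5037 = -1859
Score = (-4)·266 + 1·(-1859) = -2923

-2923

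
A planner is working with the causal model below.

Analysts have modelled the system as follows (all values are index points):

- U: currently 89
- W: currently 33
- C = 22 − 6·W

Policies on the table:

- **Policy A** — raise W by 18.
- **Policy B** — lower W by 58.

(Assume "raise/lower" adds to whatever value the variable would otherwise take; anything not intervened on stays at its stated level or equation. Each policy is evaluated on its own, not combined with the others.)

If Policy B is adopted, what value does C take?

Policy B (W − 58):
  W = 33 − 58 = -25
  C = 22 − 6·(-25) = 172

172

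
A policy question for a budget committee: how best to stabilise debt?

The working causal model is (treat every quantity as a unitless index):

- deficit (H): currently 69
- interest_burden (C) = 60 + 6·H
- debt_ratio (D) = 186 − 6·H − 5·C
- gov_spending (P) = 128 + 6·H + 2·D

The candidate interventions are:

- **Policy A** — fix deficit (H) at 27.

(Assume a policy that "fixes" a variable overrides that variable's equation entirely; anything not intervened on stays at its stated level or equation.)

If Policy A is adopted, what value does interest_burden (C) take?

Policy A (H := 27):
  H = 27
  C = 60 + 6·27 = 222

222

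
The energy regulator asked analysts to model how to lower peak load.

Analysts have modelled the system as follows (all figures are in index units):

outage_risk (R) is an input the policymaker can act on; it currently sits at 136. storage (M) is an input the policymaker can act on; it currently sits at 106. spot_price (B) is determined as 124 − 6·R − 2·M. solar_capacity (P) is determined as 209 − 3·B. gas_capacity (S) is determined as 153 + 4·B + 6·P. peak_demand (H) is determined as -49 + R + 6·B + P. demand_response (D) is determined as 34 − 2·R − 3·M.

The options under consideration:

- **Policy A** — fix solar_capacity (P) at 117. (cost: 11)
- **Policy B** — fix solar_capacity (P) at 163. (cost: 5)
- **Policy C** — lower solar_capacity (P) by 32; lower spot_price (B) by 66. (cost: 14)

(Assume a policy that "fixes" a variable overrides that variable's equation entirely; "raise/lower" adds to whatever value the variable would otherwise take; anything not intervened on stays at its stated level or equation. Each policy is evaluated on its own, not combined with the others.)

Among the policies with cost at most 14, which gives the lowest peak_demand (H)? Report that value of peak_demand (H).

Policy A (P := 117):
  R = 136
  M = 106
  B = 124 − 6·136 − 2·106 = -904
  P = 117
  H = -49 + 136 + 6·(-904) + 117 = -5220
Policy B (P := 163):
  R = 136
  M = 106
  B = 124 − 6·136 − 2·106 = -904
  P = 163
  H = -49 + 136 + 6·(-904) + 163 = -5174
Policy C (P − 32, B − 66):
  R = 136
  M = 106
  B = 124 − 6·136 − 2·106 (−66 from intervention) = -970
  P = 209 − 3·(-970) (−32 from intervention) = 3087
  H = -49 + 136 + 6·(-970) + 3087 = -2646
Comparing — Policy A: H=-5220, Policy B: H=-5174, Policy C: H=-2646. Lowest is -5220 (Policy A).

-5220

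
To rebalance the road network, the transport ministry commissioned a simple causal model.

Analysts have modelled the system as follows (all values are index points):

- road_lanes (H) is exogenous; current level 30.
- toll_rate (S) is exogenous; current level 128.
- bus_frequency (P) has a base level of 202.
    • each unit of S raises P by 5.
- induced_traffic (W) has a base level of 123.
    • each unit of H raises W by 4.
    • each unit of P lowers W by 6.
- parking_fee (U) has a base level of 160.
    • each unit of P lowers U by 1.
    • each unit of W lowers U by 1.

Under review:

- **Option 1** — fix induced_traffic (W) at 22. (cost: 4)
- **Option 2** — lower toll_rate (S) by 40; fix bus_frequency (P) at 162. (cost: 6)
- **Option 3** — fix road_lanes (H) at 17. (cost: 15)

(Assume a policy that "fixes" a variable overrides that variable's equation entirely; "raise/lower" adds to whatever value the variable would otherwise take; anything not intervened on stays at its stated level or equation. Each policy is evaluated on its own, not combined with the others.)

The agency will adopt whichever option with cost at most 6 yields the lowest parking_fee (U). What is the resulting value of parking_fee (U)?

Option 1 (W := 22):
  H = 30
  S = 128
  P = 202 + 5·128 = 842
  W = 22
  U = 160 − 842 − 22 = -704
Option 2 (S − 40, P := 162):
  H = 30
  S = 128 − 40 = 88
  P = 162
  W = 123 + 4·30 − 6·162 = -729
  U = 160 − 162 − (-729) = 727
Comparing — Option 1: U=-704, Option 2: U=727. Lowest is -704 (Option 1).

-704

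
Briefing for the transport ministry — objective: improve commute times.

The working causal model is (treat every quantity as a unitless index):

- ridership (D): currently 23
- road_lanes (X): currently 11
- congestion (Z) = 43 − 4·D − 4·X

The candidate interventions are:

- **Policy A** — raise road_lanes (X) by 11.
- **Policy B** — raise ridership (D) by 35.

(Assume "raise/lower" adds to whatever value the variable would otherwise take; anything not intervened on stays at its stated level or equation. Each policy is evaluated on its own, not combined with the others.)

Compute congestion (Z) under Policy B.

Policy B (D + 35):
  D = 23 + 35 = 58
  X = 11
  Z = 43 − 4·58 − 4·11 = -233

-233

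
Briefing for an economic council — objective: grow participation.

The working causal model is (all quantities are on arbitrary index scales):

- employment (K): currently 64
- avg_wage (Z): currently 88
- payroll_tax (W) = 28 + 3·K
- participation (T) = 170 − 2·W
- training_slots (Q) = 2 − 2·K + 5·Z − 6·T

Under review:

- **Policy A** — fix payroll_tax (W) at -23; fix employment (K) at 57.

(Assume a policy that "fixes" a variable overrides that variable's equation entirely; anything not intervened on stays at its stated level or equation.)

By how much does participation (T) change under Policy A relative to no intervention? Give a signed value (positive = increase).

486

Baseline:
  K = 64
  W = 28 + 3·64 = 220
  T = 170 − 2·220 = -270
Policy A (W := -23, K := 57):
  K = 57
  W = -23
  T = 170 − 2·(-23) = 216
Change in T: 216 − (-270) = 486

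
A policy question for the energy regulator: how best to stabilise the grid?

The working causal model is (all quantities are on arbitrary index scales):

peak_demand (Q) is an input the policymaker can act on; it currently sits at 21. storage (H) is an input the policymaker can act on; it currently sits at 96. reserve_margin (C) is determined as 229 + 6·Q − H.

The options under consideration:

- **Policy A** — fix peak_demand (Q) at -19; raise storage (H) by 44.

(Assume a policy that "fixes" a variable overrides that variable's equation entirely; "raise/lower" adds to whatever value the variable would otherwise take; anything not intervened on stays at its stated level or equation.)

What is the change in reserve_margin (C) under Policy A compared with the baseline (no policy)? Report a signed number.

-284

Baseline:
  Q = 21
  H = 96
  C = 229 + 6·21 − 96 = 259
Policy A (Q := -19, H + 44):
  Q = -19
  H = 96 + 44 = 140
  C = 229 + 6·(-19) − 140 = -25
Change in C: -25 − 259 = -284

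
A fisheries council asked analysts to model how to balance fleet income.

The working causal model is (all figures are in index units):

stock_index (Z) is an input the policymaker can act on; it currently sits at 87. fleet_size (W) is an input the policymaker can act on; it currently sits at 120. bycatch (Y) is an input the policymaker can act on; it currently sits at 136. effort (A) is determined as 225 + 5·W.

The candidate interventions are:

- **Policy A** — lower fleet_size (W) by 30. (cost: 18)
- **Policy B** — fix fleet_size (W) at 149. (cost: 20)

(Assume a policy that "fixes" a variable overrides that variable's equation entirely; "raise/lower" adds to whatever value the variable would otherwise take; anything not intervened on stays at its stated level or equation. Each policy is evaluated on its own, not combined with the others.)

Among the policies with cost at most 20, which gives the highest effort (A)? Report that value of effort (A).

970

Policy A (W − 30):
  W = 120 − 30 = 90
  A = 225 + 5·90 = 675
Policy B (W := 149):
  W = 149
  A = 225 + 5·149 = 970
Comparing — Policy A: A=675, Policy B: A=970. Highest is 970 (Policy B).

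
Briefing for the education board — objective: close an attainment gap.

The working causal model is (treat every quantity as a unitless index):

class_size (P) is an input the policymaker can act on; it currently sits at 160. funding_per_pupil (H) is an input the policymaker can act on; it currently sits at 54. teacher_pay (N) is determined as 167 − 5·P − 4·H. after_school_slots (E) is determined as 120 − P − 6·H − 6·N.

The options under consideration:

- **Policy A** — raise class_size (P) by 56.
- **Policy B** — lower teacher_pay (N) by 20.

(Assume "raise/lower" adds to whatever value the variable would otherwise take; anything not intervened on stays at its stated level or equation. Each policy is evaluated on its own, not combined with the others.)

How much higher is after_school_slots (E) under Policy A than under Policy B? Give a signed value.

1504

Policy A (P + 56):
  P = 160 + 56 = 216
  H = 54
  N = 167 − 5·216 − 4·54 = -1129
  E = 120 − 216 − 6·54 − 6·(-1129) = 6354
Policy B (N − 20):
  P = 160
  H = 54
  N = 167 − 5·160 − 4·54 (−20 from intervention) = -869
  E = 120 − 160 − 6·54 − 6·(-869) = 4850
E: 6354 − 4850 = 1504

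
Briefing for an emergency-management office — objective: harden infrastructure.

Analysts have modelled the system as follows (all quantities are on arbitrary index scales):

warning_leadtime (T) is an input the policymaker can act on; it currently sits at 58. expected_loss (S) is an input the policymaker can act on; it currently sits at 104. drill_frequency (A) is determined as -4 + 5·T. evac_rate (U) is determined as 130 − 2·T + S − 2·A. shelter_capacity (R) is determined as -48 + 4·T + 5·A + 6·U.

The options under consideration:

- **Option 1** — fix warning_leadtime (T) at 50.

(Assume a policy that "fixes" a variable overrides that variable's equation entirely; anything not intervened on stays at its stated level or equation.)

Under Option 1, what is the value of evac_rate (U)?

Option 1 (T := 50):
  T = 50
  S = 104
  A = -4 + 5·50 = 246
  U = 130 − 2·50 + 104 − 2·246 = -358

-358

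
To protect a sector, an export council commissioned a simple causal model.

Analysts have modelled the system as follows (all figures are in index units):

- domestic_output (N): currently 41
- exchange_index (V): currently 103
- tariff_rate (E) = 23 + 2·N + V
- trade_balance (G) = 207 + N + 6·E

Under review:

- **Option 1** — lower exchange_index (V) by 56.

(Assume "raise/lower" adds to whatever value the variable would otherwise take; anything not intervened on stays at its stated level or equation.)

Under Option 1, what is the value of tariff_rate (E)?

Option 1 (V − 56):
  N = 41
  V = 103 − 56 = 47
  E = 23 + 2·41 + 47 = 152

152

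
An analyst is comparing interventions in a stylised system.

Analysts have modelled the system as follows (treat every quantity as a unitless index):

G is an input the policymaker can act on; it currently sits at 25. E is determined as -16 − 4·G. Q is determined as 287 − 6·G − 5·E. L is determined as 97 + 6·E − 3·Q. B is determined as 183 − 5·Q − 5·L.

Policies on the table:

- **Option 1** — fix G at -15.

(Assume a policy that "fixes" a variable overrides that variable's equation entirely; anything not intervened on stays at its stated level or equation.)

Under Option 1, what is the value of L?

Option 1 (G := -15):
  G = -15
  E = -16 − 4·(-15) = 44
  Q = 287 − 6·(-15) − 5·44 = 157
  L = 97 + 6·44 − 3·157 = -110

-110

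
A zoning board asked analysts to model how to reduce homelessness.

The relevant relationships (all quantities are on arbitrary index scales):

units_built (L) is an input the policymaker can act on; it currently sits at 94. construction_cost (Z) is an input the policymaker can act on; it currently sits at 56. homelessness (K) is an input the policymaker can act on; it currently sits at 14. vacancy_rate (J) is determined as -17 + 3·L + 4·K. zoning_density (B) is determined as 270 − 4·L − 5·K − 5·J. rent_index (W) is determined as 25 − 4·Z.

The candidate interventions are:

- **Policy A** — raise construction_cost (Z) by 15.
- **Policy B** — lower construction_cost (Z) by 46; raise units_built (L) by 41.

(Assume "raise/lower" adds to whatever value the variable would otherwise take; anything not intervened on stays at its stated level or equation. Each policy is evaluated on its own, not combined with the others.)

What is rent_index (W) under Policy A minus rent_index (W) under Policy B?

-244

Policy A (Z + 15):
  Z = 56 + 15 = 71
  W = 25 − 4·71 = -259
Policy B (Z − 46, L + 41):
  Z = 56 − 46 = 10
  W = 25 − 4·10 = -15
W: -259 − (-15) = -244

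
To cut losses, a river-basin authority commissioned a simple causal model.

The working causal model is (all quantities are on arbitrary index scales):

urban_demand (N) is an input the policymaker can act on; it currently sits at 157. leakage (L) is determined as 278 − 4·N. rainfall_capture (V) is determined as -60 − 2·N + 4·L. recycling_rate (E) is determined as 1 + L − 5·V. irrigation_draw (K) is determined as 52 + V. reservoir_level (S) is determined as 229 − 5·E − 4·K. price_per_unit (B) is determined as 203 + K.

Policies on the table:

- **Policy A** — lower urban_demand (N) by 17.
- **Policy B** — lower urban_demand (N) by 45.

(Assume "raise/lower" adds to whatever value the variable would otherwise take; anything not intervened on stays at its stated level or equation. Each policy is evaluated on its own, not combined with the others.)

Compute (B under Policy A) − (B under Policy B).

-504

Policy A (N − 17):
  N = 157 − 17 = 140
  L = 278 − 4·140 = -282
  V = -60 − 2·140 + 4·(-282) = -1468
  K = 52 + (-1468) = -1416
  B = 203 + (-1416) = -1213
Policy B (N − 45):
  N = 157 − 45 = 112
  L = 278 − 4·112 = -170
  V = -60 − 2·112 + 4·(-170) = -964
  K = 52 + (-964) = -912
  B = 203 + (-912) = -709
B: -1213 − (-709) = -504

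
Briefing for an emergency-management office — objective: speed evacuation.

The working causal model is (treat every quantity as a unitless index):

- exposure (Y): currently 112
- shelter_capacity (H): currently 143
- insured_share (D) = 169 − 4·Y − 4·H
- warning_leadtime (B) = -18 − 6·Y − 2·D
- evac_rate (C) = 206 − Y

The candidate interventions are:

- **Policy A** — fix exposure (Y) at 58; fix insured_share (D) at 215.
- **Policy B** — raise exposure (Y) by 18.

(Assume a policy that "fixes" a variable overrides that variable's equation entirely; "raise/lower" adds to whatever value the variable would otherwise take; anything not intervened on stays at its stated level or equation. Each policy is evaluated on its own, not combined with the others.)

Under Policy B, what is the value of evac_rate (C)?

76

Policy B (Y + 18):
  Y = 112 + 18 = 130
  C = 206 − 130 = 76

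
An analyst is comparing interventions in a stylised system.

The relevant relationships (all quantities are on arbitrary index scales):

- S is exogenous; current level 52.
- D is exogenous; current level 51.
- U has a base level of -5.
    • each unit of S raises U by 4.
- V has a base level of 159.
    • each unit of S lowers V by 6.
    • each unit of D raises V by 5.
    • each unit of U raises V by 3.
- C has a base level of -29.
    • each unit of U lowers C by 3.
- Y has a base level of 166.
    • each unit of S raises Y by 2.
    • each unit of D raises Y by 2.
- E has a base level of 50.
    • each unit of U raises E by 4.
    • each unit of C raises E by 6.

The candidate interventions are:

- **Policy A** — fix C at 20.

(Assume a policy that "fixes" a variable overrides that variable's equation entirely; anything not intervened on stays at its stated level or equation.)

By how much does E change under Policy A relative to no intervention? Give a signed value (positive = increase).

Baseline:
  S = 52
  U = -5 + 4·52 = 203
  C = -29 − 3·203 = -638
  E = 50 + 4·203 + 6·(-638) = -2966
Policy A (C := 20):
  S = 52
  U = -5 + 4·52 = 203
  C = 20
  E = 50 + 4·203 + 6·20 = 982
Change in E: 982 − (-2966) = 3948

3948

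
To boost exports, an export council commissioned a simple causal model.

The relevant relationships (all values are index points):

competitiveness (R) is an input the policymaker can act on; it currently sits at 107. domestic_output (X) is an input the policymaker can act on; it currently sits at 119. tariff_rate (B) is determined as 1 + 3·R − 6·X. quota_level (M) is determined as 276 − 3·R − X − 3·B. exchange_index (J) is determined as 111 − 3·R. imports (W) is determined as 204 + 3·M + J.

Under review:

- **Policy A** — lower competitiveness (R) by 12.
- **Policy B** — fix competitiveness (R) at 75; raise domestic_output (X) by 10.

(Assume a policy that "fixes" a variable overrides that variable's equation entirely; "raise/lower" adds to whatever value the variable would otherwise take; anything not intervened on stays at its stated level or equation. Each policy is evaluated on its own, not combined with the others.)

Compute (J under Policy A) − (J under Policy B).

Policy A (R − 12):
  R = 107 − 12 = 95
  J = 111 − 3·95 = -174
Policy B (R := 75, X + 10):
  R = 75
  J = 111 − 3·75 = -114
J: -174 − (-114) = -60

-60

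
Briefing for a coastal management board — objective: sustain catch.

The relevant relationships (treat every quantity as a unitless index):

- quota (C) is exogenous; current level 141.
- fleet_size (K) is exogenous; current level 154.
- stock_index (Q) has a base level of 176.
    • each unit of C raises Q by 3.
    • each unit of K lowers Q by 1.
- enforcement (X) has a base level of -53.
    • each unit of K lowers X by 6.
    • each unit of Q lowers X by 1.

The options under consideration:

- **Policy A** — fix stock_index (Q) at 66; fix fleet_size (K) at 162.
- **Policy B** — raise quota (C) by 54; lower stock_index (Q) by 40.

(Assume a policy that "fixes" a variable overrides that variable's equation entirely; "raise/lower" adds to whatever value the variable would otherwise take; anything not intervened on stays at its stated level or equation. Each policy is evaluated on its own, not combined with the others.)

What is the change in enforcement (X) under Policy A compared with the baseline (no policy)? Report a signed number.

331

Baseline:
  C = 141
  K = 154
  Q = 176 + 3·141 − 154 = 445
  X = -53 − 6·154 − 445 = -1422
Policy A (Q := 66, K := 162):
  C = 141
  K = 162
  Q = 66
  X = -53 − 6·162 − 66 = -1091
Change in X: -1091 − (-1422) = 331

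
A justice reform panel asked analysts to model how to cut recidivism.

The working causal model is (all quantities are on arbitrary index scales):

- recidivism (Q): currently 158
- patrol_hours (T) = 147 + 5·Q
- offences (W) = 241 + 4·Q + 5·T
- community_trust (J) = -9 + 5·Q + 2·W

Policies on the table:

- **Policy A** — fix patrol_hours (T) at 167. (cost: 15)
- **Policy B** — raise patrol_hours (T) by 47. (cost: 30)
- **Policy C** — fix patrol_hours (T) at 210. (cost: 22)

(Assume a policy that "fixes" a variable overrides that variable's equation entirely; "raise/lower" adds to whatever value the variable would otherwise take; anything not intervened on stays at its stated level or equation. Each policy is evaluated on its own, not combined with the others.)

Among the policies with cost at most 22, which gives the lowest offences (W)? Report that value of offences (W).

Policy A (T := 167):
  Q = 158
  T = 167
  W = 241 + 4·158 + 5·167 = 1708
Policy C (T := 210):
  Q = 158
  T = 210
  W = 241 + 4·158 + 5·210 = 1923
Comparing — Policy A: W=1708, Policy C: W=1923. Lowest is 1708 (Policy A).

1708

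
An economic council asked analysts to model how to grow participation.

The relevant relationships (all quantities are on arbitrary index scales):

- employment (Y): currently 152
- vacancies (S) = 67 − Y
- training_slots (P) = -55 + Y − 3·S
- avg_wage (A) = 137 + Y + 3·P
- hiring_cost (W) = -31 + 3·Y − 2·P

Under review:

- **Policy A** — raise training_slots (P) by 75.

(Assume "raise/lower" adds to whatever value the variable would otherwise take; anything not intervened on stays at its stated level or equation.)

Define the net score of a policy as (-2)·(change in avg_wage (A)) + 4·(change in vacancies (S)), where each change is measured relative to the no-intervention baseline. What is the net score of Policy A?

-450

Baseline:
  Y = 152
  S = 67 − 152 = -85
  P = -55 + 152 − 3·(-85) = 352
  A = 137 + 152 + 3·352 = 1345
Policy A (P + 75):
  Y = 152
  S = 67 − 152 = -85
  P = -55 + 152 − 3·(-85) (+75 from intervention) = 427
  A = 137 + 152 + 3·427 = 1570
ΔA = 1570 − 1345 = 225; ΔS = -85 − (-85) = 0
Score = (-2)·225 + 4·0 = -450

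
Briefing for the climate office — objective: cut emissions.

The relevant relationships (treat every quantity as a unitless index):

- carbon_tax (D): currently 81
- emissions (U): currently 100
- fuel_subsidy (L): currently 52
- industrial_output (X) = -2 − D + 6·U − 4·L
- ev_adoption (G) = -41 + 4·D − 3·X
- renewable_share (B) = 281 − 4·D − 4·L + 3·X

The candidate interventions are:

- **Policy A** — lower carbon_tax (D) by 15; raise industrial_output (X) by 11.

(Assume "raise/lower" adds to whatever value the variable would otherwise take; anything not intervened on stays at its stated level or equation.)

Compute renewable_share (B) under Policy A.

814

Policy A (D − 15, X + 11):
  D = 81 − 15 = 66
  U = 100
  L = 52
  X = -2 − 66 + 6·100 − 4·52 (+11 from intervention) = 335
  B = 281 − 4·66 − 4·52 + 3·335 = 814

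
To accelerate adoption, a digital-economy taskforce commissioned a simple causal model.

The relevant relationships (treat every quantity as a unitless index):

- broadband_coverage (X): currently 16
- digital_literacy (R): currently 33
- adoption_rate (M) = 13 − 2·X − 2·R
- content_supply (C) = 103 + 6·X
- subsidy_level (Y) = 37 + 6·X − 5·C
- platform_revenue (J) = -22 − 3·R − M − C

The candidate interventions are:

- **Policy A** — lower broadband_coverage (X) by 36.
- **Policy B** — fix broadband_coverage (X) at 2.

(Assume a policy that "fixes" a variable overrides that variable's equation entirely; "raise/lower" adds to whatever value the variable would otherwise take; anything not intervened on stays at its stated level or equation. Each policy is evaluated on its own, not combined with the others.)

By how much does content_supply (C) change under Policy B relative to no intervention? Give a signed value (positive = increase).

-84

Baseline:
  X = 16
  C = 103 + 6·16 = 199
Policy B (X := 2):
  X = 2
  C = 103 + 6·2 = 115
Change in C: 115 − 199 = -84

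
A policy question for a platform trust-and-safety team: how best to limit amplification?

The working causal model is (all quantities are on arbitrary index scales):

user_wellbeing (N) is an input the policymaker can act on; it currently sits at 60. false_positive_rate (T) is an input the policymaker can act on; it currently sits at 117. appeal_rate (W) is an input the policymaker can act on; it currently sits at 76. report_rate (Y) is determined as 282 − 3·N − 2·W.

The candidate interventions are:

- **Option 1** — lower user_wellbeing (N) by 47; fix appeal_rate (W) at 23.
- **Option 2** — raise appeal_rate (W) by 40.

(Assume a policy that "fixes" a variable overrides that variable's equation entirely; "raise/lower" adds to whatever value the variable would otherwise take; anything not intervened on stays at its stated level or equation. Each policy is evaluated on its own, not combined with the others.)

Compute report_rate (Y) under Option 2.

-130

Option 2 (W + 40):
  N = 60
  W = 76 + 40 = 116
  Y = 282 − 3·60 − 2·116 = -130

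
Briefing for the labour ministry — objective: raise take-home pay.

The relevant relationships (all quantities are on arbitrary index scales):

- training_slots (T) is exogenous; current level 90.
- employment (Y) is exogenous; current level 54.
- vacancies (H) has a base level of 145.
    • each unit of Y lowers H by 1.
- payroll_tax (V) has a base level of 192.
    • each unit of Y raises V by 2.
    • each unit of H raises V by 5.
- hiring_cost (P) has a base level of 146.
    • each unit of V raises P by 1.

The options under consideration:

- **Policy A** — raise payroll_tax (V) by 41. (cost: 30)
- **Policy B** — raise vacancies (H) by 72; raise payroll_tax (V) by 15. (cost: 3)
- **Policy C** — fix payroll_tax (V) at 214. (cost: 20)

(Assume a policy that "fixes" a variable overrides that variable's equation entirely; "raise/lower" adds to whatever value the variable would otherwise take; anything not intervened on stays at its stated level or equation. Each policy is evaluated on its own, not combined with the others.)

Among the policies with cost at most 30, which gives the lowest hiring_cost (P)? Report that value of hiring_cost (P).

360

Policy A (V + 41):
  Y = 54
  H = 145 − 54 = 91
  V = 192 + 2·54 + 5·91 (+41 from intervention) = 796
  P = 146 + 796 = 942
Policy B (H + 72, V + 15):
  Y = 54
  H = 145 − 54 (+72 from intervention) = 163
  V = 192 + 2·54 + 5·163 (+15 from intervention) = 1130
  P = 146 + 1130 = 1276
Policy C (V := 214):
  Y = 54
  H = 145 − 54 = 91
  V = 214
  P = 146 + 214 = 360
Comparing — Policy A: P=942, Policy B: P=1276, Policy C: P=360. Lowest is 360 (Policy C).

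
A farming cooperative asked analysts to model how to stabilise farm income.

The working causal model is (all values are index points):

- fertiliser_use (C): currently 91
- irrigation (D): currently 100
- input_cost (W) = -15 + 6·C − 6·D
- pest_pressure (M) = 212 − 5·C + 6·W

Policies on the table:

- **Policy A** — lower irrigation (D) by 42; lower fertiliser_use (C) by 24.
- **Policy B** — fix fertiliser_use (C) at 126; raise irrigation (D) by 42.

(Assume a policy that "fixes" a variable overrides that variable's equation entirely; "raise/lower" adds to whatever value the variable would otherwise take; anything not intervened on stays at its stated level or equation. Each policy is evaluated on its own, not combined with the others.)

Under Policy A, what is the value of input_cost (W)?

39

Policy A (D − 42, C − 24):
  C = 91 − 24 = 67
  D = 100 − 42 = 58
  W = -15 + 6·67 − 6·58 = 39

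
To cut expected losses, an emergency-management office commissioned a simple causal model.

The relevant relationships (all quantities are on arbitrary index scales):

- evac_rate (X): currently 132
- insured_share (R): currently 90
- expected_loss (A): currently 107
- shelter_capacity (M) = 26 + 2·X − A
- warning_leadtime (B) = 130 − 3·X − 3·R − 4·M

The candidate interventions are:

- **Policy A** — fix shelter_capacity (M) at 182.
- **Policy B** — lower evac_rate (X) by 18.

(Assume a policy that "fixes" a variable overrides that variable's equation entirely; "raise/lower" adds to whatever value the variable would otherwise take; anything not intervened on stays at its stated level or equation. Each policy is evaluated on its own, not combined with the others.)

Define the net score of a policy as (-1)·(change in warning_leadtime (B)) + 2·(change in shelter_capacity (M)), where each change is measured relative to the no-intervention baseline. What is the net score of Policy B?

-270

Baseline:
  X = 132
  R = 90
  A = 107
  M = 26 + 2·132 − 107 = 183
  B = 130 − 3·132 − 3·90 − 4·183 = -1268
Policy B (X − 18):
  X = 132 − 18 = 114
  R = 90
  A = 107
  M = 26 + 2·114 − 107 = 147
  B = 130 − 3·114 − 3·90 − 4·147 = -1070
ΔB = -1070 − (-1268) = 198; ΔM = 147 − 183 = -36
Score = (-1)·198 + 2·(-36) = -270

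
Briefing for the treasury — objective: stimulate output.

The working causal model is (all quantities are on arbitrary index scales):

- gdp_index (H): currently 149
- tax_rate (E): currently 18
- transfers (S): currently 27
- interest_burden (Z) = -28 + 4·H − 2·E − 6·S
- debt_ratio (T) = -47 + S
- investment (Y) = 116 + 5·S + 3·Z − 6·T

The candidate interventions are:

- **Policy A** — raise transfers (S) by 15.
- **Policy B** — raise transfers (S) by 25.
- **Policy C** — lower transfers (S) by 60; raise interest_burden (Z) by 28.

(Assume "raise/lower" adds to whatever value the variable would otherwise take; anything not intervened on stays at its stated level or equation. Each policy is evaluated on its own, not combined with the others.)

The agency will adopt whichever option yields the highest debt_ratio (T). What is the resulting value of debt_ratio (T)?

Policy A (S + 15):
  S = 27 + 15 = 42
  T = -47 + 42 = -5
Policy B (S + 25):
  S = 27 + 25 = 52
  T = -47 + 52 = 5
Policy C (S − 60, Z + 28):
  S = 27 − 60 = -33
  T = -47 + (-33) = -80
Comparing — Policy A: T=-5, Policy B: T=5, Policy C: T=-80. Highest is 5 (Policy B).

5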